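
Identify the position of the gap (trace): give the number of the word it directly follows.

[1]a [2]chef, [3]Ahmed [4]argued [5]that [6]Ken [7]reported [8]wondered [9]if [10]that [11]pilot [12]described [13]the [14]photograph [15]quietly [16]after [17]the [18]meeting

The displaced element is "a chef" (word 2).
It is linked across 2 clause boundaries (that → Ø).
It functions as the subject of "wondered", so the gap sits immediately after word 7 ("reported").
Base order: Ahmed argued that Ken reported that a chef wondered if that pilot described the photograph quietly after the meeting.

7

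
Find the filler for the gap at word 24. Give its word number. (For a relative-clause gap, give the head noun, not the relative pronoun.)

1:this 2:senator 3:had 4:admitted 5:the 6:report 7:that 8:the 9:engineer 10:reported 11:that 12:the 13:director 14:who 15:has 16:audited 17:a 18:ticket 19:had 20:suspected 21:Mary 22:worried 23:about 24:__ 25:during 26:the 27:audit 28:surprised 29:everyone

The gap at 24 is the prepositional object of "worried", inside a relative clause.
The relative pronoun is "that" (word 7); it is bound by the head noun immediately before it.
Its filler is the head noun "report", at word 6.

6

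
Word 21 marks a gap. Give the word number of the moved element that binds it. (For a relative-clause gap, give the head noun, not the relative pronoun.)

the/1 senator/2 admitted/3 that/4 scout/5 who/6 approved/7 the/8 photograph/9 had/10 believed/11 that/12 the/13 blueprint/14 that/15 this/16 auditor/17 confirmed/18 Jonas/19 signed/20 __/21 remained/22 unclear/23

The gap at 21 is the object of "signed", inside a relative clause.
The relative pronoun is "that" (word 15); it is bound by the head noun immediately before it.
Its filler is the head noun "blueprint", at word 14.

14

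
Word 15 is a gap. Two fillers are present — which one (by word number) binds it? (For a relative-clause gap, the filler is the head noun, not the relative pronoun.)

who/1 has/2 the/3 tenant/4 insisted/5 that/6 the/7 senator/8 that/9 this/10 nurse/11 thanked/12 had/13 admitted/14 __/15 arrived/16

The marked gap is the subject of "arrived".
Its filler is the fronted wh-phrase "who", at word 1.
(The other dependency links word 8 to a gap after word 12.)

1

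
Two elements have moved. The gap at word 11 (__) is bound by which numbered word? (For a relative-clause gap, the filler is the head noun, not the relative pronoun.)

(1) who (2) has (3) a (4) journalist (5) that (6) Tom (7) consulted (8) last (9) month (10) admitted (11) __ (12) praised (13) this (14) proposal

The marked gap is the subject of "praised".
Its filler is the fronted wh-phrase "who", at word 1.
(The other dependency links word 4 to a gap after word 7.)

1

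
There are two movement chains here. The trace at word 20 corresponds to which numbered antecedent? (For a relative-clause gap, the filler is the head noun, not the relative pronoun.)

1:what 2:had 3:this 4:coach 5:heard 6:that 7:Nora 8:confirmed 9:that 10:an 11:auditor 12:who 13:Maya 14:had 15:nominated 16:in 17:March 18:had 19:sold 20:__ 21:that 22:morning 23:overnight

1

The marked gap is the direct object of "sold".
Its filler is the fronted wh-phrase "what", at word 1.
(The other dependency links word 11 to a gap after word 15.)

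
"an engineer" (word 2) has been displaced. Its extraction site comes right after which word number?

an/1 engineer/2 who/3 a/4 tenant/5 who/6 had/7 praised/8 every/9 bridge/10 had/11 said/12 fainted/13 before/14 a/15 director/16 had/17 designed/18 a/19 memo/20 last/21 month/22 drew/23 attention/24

12

The displaced element is "an engineer" (word 2).
It is linked across 1 clause boundary (Ø).
It functions as the subject of "fainted", so the gap sits immediately after word 12 ("said").
Base order: A tenant who had praised every bridge had said that an engineer fainted before a director had designed a memo last month.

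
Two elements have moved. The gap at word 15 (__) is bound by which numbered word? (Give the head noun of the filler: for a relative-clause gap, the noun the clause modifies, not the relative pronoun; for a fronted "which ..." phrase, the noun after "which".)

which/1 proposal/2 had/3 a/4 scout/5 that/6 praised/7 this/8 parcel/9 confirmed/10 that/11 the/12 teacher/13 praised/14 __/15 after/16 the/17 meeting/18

2

The marked gap is the direct object of "praised".
Its filler is the fronted wh-phrase "which proposal", at word 2.
(The other dependency links word 5 to a gap after word 6.)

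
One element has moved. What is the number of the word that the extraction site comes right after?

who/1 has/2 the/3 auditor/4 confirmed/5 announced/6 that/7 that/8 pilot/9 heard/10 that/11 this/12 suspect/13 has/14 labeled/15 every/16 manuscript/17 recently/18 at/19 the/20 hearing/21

The displaced element is "who" (word 1).
It is linked across 1 clause boundary (Ø).
It functions as the subject of "announced", so the gap sits immediately after word 5 ("confirmed").
Base order: The auditor has confirmed that who announced that that pilot heard that this suspect has labeled every manuscript recently at the hearing.

5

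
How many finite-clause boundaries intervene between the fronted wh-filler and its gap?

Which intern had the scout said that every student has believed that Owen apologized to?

"which intern" is extracted from the PP object of "apologized".
Boundaries crossed, outermost first: [that], [that] — 2 in total.

2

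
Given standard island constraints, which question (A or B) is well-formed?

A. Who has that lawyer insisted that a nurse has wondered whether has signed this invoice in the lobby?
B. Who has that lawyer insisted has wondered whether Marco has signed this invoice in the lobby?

B

In A, the wh-phrase is extracted from inside a wh-island (introduced by "whether"), which blocks movement.
In B, the extraction path crosses only that-complement boundaries, which are transparent.
So B is grammatical.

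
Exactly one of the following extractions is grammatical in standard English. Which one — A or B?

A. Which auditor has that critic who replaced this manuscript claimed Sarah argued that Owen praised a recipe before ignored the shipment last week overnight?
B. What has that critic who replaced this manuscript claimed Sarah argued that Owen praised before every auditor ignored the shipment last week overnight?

In A, the wh-phrase is extracted from inside an adjunct island (introduced by "before"), which blocks movement.
In B, the extraction path crosses only that-complement boundaries, which are transparent.
So B is grammatical.

B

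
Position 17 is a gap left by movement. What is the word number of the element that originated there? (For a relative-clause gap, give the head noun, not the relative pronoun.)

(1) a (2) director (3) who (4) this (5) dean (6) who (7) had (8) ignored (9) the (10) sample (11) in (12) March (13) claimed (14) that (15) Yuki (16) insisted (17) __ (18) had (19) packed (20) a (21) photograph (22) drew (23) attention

The gap at 17 is the subject of "packed", inside a relative clause.
The relative pronoun is "who" (word 3); it is bound by the head noun immediately before it.
Its filler is the head noun "director", at word 2.

2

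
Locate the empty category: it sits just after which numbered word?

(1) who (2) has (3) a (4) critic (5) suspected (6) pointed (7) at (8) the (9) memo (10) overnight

5

The displaced element is "who" (word 1).
It is linked across 1 clause boundary (Ø).
It functions as the subject of "pointed", so the gap sits immediately after word 5 ("suspected").
Base order: A critic has suspected who pointed at the memo overnight.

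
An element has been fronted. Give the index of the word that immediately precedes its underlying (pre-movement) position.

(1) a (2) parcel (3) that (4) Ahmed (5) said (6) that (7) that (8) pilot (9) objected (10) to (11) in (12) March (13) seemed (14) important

10

The displaced element is "a parcel" (word 2).
It is linked across 1 clause boundary (that).
It functions as the object of the preposition "to" of "objected", so the gap sits immediately after word 10 ("to").
Base order: Ahmed said that that pilot objected to a parcel in March.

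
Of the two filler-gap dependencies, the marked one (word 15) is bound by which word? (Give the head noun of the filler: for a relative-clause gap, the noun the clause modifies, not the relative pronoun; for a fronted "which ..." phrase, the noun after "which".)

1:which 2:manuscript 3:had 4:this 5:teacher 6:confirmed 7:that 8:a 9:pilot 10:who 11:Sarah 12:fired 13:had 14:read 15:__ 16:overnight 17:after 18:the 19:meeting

The marked gap is the direct object of "read".
Its filler is the fronted wh-phrase "which manuscript", at word 2.
(The other dependency links word 9 to a gap after word 12.)

2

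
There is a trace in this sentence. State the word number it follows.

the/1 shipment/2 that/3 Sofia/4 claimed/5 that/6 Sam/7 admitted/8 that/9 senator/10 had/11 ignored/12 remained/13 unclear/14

The displaced element is "the shipment" (word 2).
It is linked across 2 clause boundaries (that → Ø).
It functions as the direct object of "ignored", so the gap sits immediately after word 12 ("ignored").
Base order: Sofia claimed that Sam admitted that senator had ignored the shipment.

12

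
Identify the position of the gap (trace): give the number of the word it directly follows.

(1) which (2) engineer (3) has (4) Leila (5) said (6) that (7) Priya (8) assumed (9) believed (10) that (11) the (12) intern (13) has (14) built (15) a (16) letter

The displaced element is "which engineer" (word 2).
It is linked across 2 clause boundaries (that → Ø).
It functions as the subject of "believed", so the gap sits immediately after word 8 ("assumed").
Base order: Leila has said that Priya assumed that which engineer believed that the intern has built a letter.

8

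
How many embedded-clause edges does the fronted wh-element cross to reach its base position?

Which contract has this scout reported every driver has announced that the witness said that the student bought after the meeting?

3

"which contract" is extracted from the object of "bought".
Boundaries crossed, outermost first: [Ø], [that], [that] — 3 in total.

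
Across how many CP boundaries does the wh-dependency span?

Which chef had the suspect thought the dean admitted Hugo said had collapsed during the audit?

"which chef" is extracted from the subject of "collapsed".
Boundaries crossed, outermost first: [Ø], [Ø], [Ø] — 3 in total.

3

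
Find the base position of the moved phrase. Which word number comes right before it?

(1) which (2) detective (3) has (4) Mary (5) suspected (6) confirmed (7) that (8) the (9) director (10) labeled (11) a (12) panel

5

The displaced element is "which detective" (word 2).
It is linked across 1 clause boundary (Ø).
It functions as the subject of "confirmed", so the gap sits immediately after word 5 ("suspected").
Base order: Mary has suspected that which detective confirmed that the director labeled a panel.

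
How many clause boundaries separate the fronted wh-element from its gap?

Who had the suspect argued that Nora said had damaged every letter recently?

"who" is extracted from the subject of "damaged".
Boundaries crossed, outermost first: [that], [Ø] — 2 in total.

2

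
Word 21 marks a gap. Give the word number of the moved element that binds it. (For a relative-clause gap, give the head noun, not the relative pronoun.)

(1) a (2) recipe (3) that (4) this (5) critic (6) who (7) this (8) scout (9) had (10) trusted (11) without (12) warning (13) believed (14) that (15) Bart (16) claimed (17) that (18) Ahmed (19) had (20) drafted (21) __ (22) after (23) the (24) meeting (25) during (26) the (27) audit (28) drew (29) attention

2

The gap at 21 is the object of "drafted", inside a relative clause.
The relative pronoun is "that" (word 3); it is bound by the head noun immediately before it.
Its filler is the head noun "recipe", at word 2.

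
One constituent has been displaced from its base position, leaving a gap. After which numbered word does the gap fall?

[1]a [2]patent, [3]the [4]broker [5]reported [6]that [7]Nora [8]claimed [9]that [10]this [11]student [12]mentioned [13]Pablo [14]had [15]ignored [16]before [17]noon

15

The displaced element is "a patent" (word 2).
It is linked across 3 clause boundaries (that → that → Ø).
It functions as the direct object of "ignored", so the gap sits immediately after word 15 ("ignored").
Base order: The broker reported that Nora claimed that this student mentioned Pablo had ignored a patent before noon.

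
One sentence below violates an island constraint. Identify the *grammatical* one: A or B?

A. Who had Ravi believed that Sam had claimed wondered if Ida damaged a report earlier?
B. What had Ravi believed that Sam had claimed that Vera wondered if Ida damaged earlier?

In B, the wh-phrase is extracted from inside a wh-island (introduced by "if"), which blocks movement.
In A, the extraction path crosses only that-complement boundaries, which are transparent.
So A is grammatical.

A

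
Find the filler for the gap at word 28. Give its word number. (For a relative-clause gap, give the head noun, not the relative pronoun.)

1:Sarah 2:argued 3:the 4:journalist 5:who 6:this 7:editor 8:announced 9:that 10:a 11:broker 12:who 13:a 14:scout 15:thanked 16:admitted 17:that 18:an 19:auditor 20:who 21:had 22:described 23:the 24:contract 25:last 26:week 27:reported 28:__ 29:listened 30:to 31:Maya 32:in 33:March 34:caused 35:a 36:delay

4

The gap at 28 is the subject of "listened", inside a relative clause.
The relative pronoun is "who" (word 5); it is bound by the head noun immediately before it.
Its filler is the head noun "journalist", at word 4.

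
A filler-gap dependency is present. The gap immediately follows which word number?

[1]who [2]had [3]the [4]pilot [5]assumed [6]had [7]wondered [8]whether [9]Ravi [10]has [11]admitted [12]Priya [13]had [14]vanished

5

The displaced element is "who" (word 1).
It is linked across 1 clause boundary (Ø).
It functions as the subject of "wondered", so the gap sits immediately after word 5 ("assumed").
Base order: The pilot had assumed that who had wondered whether Ravi has admitted Priya had vanished.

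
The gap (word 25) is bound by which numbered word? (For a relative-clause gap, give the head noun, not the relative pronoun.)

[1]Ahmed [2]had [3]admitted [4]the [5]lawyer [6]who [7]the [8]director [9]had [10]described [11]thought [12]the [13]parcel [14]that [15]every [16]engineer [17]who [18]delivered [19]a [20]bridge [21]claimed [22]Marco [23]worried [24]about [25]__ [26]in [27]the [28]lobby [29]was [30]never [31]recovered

The gap at 25 is the prepositional object of "worried", inside a relative clause.
The relative pronoun is "that" (word 14); it is bound by the head noun immediately before it.
Its filler is the head noun "parcel", at word 13.

13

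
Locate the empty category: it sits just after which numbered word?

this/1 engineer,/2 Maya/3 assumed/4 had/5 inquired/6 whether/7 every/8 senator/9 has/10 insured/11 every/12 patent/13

4

The displaced element is "this engineer" (word 2).
It is linked across 1 clause boundary (Ø).
It functions as the subject of "inquired", so the gap sits immediately after word 4 ("assumed").
Base order: Maya assumed that this engineer had inquired whether every senator has insured every patent.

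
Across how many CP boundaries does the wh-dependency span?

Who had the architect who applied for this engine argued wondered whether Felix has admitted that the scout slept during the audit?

"who" is extracted from the subject of "wondered".
Boundaries crossed, outermost first: [Ø] — 1 in total.

1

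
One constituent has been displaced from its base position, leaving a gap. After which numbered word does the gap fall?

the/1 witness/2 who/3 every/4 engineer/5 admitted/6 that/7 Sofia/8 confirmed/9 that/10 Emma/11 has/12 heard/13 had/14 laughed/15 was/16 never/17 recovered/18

13

The displaced element is "the witness" (word 2).
It is linked across 3 clause boundaries (that → that → Ø).
It functions as the subject of "laughed", so the gap sits immediately after word 13 ("heard").
Base order: Every engineer admitted that Sofia confirmed that Emma has heard the witness had laughed.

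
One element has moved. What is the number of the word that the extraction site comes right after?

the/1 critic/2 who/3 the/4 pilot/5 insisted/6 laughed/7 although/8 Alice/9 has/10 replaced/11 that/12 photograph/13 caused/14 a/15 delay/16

6

The displaced element is "the critic" (word 2).
It is linked across 1 clause boundary (Ø).
It functions as the subject of "laughed", so the gap sits immediately after word 6 ("insisted").
Base order: The pilot insisted that the critic laughed although Alice has replaced that photograph.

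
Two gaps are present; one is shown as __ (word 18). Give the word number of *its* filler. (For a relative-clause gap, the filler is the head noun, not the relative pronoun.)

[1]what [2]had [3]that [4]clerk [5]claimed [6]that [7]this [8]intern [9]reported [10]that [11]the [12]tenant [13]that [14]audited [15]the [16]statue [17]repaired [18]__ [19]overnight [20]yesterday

1

The marked gap is the direct object of "repaired".
Its filler is the fronted wh-phrase "what", at word 1.
(The other dependency links word 12 to a gap after word 13.)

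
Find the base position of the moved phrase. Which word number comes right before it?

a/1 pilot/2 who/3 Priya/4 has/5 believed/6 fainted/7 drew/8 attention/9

6

The displaced element is "a pilot" (word 2).
It is linked across 1 clause boundary (Ø).
It functions as the subject of "fainted", so the gap sits immediately after word 6 ("believed").
Base order: Priya has believed a pilot fainted.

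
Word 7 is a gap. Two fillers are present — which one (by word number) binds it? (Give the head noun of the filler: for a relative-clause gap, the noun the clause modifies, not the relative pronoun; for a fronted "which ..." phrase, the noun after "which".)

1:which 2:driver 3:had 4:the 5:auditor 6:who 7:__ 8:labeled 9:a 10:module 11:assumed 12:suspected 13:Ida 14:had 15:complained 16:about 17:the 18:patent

5

The marked gap is inside the relative clause, the subject of "labeled".
Its filler is the head noun "auditor" (via "who"), at word 5.
(The other dependency links word 2 to a gap after word 11.)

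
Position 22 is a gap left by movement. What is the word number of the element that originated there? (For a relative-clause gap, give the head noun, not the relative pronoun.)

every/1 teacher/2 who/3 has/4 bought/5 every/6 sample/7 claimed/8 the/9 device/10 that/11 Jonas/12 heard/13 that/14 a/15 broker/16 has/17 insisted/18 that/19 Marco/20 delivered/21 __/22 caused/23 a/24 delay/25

The gap at 22 is the object of "delivered", inside a relative clause.
The relative pronoun is "that" (word 11); it is bound by the head noun immediately before it.
Its filler is the head noun "device", at word 10.

10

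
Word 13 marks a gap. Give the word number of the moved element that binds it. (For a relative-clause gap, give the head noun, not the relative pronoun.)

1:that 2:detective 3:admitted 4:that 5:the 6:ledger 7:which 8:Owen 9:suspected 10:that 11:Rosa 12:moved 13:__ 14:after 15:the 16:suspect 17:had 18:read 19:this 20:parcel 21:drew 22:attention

The gap at 13 is the object of "moved", inside a relative clause.
The relative pronoun is "which" (word 7); it is bound by the head noun immediately before it.
Its filler is the head noun "ledger", at word 6.

6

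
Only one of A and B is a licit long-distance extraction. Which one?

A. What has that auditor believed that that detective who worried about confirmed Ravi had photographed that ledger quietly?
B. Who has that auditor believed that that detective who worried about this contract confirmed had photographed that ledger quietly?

B

In A, the wh-phrase is extracted from inside a complex-NP island (relative clause) (introduced by "who"), which blocks movement.
In B, the extraction path crosses only that-complement boundaries, which are transparent.
So B is grammatical.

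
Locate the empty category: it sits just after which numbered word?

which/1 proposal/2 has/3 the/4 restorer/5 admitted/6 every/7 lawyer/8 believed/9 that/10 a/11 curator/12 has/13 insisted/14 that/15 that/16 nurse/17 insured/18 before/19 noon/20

18

The displaced element is "which proposal" (word 2).
It is linked across 3 clause boundaries (Ø → that → that).
It functions as the direct object of "insured", so the gap sits immediately after word 18 ("insured").
Base order: The restorer has admitted every lawyer believed that a curator has insisted that that nurse insured which proposal before noon.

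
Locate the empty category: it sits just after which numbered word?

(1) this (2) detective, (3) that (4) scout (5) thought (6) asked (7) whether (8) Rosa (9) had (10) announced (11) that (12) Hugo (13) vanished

The displaced element is "this detective" (word 2).
It is linked across 1 clause boundary (Ø).
It functions as the subject of "asked", so the gap sits immediately after word 5 ("thought").
Base order: That scout thought that this detective asked whether Rosa had announced that Hugo vanished.

5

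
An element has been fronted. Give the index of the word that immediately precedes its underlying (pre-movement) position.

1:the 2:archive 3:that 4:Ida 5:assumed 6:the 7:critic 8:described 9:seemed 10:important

8

The displaced element is "the archive" (word 2).
It is linked across 1 clause boundary (Ø).
It functions as the direct object of "described", so the gap sits immediately after word 8 ("described").
Base order: Ida assumed the critic described the archive.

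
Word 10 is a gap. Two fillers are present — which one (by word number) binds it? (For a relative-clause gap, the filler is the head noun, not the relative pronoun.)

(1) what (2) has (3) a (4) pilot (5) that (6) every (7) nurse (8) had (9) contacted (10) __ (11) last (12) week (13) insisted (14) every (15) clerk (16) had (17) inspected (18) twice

The marked gap is inside the relative clause, the direct object of "contacted".
Its filler is the head noun "pilot" (via "that"), at word 4.
(The other dependency links word 1 to a gap after word 17.)

4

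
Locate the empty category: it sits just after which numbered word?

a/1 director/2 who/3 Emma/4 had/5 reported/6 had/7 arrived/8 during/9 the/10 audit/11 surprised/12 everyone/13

The displaced element is "a director" (word 2).
It is linked across 1 clause boundary (Ø).
It functions as the subject of "arrived", so the gap sits immediately after word 6 ("reported").
Base order: Emma had reported that a director had arrived during the audit.

6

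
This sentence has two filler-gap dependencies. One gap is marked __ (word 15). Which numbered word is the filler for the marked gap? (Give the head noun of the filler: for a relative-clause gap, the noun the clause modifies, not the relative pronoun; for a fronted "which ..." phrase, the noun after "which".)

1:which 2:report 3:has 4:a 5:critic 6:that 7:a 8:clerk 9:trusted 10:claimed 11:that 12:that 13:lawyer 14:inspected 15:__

The marked gap is the direct object of "inspected".
Its filler is the fronted wh-phrase "which report", at word 2.
(The other dependency links word 5 to a gap after word 9.)

2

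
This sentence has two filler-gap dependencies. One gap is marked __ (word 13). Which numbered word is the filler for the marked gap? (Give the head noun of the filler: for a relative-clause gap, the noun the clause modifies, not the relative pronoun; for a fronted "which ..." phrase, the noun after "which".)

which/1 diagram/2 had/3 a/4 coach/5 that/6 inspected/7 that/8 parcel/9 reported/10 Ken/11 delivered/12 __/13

The marked gap is the direct object of "delivered".
Its filler is the fronted wh-phrase "which diagram", at word 2.
(The other dependency links word 5 to a gap after word 6.)

2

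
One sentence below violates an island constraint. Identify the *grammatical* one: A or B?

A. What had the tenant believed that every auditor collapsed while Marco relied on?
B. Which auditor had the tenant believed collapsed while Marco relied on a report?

In A, the wh-phrase is extracted from inside an adjunct island (introduced by "while"), which blocks movement.
In B, the extraction path crosses only that-complement boundaries, which are transparent.
So B is grammatical.

B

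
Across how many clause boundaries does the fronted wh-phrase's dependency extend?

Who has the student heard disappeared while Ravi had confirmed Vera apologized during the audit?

"who" is extracted from the subject of "disappeared".
Boundaries crossed, outermost first: [Ø] — 1 in total.

1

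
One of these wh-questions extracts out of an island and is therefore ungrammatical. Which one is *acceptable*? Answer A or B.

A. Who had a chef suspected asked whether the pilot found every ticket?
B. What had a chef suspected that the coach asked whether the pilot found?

A

In B, the wh-phrase is extracted from inside a wh-island (introduced by "whether"), which blocks movement.
In A, the extraction path crosses only that-complement boundaries, which are transparent.
So A is grammatical.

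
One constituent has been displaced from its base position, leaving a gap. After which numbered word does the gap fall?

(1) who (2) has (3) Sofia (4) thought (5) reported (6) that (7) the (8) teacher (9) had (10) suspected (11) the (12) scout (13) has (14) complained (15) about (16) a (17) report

The displaced element is "who" (word 1).
It is linked across 1 clause boundary (Ø).
It functions as the subject of "reported", so the gap sits immediately after word 4 ("thought").
Base order: Sofia has thought who reported that the teacher had suspected the scout has complained about a report.

4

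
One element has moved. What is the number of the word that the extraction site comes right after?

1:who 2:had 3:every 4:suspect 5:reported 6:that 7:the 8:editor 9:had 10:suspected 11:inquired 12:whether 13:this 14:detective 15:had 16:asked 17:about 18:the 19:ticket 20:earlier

10

The displaced element is "who" (word 1).
It is linked across 2 clause boundaries (that → Ø).
It functions as the subject of "inquired", so the gap sits immediately after word 10 ("suspected").
Base order: Every suspect had reported that the editor had suspected that who inquired whether this detective had asked about the ticket earlier.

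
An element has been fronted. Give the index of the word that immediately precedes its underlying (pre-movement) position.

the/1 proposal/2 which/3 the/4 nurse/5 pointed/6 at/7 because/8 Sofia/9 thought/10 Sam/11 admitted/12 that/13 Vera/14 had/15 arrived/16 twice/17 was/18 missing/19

7

The displaced element is "the proposal" (word 2).
It functions as the object of the preposition "at" of "pointed", so the gap sits immediately after word 7 ("at").
Base order: The nurse pointed at the proposal because Sofia thought Sam admitted that Vera had arrived twice.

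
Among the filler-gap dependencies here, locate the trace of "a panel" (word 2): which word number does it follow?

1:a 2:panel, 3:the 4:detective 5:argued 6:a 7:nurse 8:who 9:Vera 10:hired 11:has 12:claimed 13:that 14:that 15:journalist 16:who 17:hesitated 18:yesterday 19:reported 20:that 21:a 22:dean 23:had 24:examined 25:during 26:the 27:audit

The displaced element is "a panel" (word 2).
It is linked across 3 clause boundaries (Ø → that → that).
It functions as the direct object of "examined", so the gap sits immediately after word 24 ("examined").
Base order: The detective argued a nurse who Vera hired has claimed that that journalist who hesitated yesterday reported that a dean had examined a panel during the audit.

24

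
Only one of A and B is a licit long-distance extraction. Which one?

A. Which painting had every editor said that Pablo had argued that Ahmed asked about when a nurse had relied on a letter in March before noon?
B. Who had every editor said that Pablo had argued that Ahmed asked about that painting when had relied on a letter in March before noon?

In B, the wh-phrase is extracted from inside an adjunct island (introduced by "when"), which blocks movement.
In A, the extraction path crosses only that-complement boundaries, which are transparent.
So A is grammatical.

A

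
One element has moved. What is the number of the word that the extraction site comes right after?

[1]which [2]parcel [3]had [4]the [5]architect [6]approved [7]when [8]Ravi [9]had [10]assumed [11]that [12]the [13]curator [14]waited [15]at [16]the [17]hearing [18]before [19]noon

6

The displaced element is "which parcel" (word 2).
It functions as the direct object of "approved", so the gap sits immediately after word 6 ("approved").
Base order: The architect had approved which parcel when Ravi had assumed that the curator waited at the hearing before noon.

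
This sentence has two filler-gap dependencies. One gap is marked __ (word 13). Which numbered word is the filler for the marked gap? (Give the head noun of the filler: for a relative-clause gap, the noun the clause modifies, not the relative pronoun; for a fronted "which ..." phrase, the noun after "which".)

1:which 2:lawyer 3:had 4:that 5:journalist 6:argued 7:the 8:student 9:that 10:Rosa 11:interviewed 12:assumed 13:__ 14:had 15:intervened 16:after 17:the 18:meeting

The marked gap is the subject of "intervened".
Its filler is the fronted wh-phrase "which lawyer", at word 2.
(The other dependency links word 8 to a gap after word 11.)

2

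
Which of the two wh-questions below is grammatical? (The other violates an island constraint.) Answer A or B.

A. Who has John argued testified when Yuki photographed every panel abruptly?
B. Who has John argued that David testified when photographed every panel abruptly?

A

In B, the wh-phrase is extracted from inside an adjunct island (introduced by "when"), which blocks movement.
In A, the extraction path crosses only that-complement boundaries, which are transparent.
So A is grammatical.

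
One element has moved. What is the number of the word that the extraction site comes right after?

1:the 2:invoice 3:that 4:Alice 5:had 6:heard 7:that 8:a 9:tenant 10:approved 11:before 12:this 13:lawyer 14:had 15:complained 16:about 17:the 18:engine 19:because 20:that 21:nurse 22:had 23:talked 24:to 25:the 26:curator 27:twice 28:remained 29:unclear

10

The displaced element is "the invoice" (word 2).
It is linked across 1 clause boundary (that).
It functions as the direct object of "approved", so the gap sits immediately after word 10 ("approved").
Base order: Alice had heard that a tenant approved the invoice before this lawyer had complained about the engine because that nurse had talked to the curator twice.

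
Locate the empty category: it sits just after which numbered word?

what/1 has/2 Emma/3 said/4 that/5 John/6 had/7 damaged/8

The displaced element is "what" (word 1).
It is linked across 1 clause boundary (that).
It functions as the direct object of "damaged", so the gap sits immediately after word 8 ("damaged").
Base order: Emma has said that John had damaged what.

8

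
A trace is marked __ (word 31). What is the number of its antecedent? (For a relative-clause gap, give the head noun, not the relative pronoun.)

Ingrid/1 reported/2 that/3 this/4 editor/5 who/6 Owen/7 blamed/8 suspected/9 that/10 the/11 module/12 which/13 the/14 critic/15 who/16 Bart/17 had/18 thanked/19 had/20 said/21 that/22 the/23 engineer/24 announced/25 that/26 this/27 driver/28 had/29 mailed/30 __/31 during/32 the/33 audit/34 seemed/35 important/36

The gap at 31 is the object of "mailed", inside a relative clause.
The relative pronoun is "which" (word 13); it is bound by the head noun immediately before it.
Its filler is the head noun "module", at word 12.

12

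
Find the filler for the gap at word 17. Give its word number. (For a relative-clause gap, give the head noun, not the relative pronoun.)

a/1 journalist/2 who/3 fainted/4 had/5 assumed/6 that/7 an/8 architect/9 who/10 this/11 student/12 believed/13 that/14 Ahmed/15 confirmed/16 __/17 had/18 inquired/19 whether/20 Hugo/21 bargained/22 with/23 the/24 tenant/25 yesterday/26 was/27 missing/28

The gap at 17 is the subject of "inquired", inside a relative clause.
The relative pronoun is "who" (word 10); it is bound by the head noun immediately before it.
Its filler is the head noun "architect", at word 9.

9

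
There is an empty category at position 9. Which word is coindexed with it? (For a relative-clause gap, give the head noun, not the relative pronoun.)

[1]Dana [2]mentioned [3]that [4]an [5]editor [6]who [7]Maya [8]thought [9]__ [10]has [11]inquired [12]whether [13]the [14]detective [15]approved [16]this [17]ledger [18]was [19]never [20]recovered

The gap at 9 is the subject of "inquired", inside a relative clause.
The relative pronoun is "who" (word 6); it is bound by the head noun immediately before it.
Its filler is the head noun "editor", at word 5.

5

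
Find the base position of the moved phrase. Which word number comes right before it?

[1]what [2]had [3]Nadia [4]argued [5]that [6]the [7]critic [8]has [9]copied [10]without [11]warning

The displaced element is "what" (word 1).
It is linked across 1 clause boundary (that).
It functions as the direct object of "copied", so the gap sits immediately after word 9 ("copied").
Base order: Nadia had argued that the critic has copied what without warning.

9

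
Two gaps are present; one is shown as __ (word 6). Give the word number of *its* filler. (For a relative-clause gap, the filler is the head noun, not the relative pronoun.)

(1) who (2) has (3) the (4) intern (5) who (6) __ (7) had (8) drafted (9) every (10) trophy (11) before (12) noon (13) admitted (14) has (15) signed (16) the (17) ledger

The marked gap is inside the relative clause, the subject of "drafted".
Its filler is the head noun "intern" (via "who"), at word 4.
(The other dependency links word 1 to a gap after word 13.)

4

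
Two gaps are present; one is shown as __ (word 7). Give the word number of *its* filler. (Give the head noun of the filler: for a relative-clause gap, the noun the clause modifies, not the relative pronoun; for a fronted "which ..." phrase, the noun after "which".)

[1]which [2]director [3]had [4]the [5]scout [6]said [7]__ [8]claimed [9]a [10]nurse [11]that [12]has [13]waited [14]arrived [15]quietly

2

The marked gap is the subject of "claimed".
Its filler is the fronted wh-phrase "which director", at word 2.
(The other dependency links word 10 to a gap after word 11.)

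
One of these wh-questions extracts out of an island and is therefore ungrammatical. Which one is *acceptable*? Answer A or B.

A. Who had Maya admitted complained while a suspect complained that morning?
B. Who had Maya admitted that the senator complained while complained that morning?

In B, the wh-phrase is extracted from inside an adjunct island (introduced by "while"), which blocks movement.
In A, the extraction path crosses only that-complement boundaries, which are transparent.
So A is grammatical.

A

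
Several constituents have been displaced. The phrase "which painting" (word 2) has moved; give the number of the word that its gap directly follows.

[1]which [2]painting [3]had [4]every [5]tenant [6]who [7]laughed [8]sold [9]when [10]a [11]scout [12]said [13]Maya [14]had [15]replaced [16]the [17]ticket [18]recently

8

The displaced element is "which painting" (word 2).
It functions as the direct object of "sold", so the gap sits immediately after word 8 ("sold").
Base order: Every tenant who laughed had sold which painting when a scout said Maya had replaced the ticket recently.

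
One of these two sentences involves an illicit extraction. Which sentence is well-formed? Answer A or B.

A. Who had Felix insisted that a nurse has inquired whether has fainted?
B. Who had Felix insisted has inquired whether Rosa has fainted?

B

In A, the wh-phrase is extracted from inside a wh-island (introduced by "whether"), which blocks movement.
In B, the extraction path crosses only that-complement boundaries, which are transparent.
So B is grammatical.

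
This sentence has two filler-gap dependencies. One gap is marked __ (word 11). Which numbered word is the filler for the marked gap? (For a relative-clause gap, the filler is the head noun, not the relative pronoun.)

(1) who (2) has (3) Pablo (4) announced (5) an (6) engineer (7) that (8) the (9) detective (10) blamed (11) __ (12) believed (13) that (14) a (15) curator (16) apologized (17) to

The marked gap is inside the relative clause, the direct object of "blamed".
Its filler is the head noun "engineer" (via "that"), at word 6.
(The other dependency links word 1 to a gap after word 17.)

6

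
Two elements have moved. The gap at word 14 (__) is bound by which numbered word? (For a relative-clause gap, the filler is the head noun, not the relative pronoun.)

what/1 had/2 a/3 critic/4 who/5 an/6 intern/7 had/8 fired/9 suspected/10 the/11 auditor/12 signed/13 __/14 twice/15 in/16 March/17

1

The marked gap is the direct object of "signed".
Its filler is the fronted wh-phrase "what", at word 1.
(The other dependency links word 4 to a gap after word 9.)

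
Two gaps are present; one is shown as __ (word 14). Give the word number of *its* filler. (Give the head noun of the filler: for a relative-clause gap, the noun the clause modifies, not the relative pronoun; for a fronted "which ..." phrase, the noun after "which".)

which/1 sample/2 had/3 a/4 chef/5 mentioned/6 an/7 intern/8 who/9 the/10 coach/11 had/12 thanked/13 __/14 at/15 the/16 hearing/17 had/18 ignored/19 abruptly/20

The marked gap is inside the relative clause, the direct object of "thanked".
Its filler is the head noun "intern" (via "who"), at word 8.
(The other dependency links word 2 to a gap after word 19.)

8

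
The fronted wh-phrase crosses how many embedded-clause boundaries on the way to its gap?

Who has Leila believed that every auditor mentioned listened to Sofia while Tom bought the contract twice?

"who" is extracted from the subject of "listened".
Boundaries crossed, outermost first: [that], [Ø] — 2 in total.

2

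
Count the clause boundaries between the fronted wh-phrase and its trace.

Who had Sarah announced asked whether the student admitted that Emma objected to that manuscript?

"who" is extracted from the subject of "asked".
Boundaries crossed, outermost first: [Ø] — 1 in total.

1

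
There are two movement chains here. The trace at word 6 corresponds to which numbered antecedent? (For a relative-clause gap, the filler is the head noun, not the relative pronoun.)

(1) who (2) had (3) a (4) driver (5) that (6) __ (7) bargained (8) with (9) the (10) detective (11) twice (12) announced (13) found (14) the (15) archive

The marked gap is inside the relative clause, the subject of "bargained".
Its filler is the head noun "driver" (via "that"), at word 4.
(The other dependency links word 1 to a gap after word 12.)

4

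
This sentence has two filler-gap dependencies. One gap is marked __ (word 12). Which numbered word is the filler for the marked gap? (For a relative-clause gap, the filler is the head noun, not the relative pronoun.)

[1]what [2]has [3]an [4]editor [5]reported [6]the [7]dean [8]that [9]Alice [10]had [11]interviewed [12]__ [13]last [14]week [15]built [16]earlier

The marked gap is inside the relative clause, the direct object of "interviewed".
Its filler is the head noun "dean" (via "that"), at word 7.
(The other dependency links word 1 to a gap after word 15.)

7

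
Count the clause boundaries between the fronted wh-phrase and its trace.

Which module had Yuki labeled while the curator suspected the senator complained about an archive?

"which module" originates inside the matrix clause — no clause boundary is crossed.

0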